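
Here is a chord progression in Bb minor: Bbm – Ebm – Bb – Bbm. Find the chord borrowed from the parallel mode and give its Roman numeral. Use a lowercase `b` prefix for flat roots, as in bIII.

Bb minor has the diatonic set Bbm, Cdim, Db, Ebm, F, Gb, Ab (with V from harmonic minor). Bbm and Ebm both belong to that set. Bb (Bb–D–F) is not: scale degree 1 in Bb minor carries Bbm (i). In Bb major the chord on that degree is Bb, so here it functions as I, borrowed from the parallel major.

I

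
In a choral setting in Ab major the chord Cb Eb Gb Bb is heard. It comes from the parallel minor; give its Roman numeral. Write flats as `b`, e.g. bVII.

In Ab major scale degree 3 is C; Cb is its lowered form, from Ab minor. Cb–Eb–Gb–Bb is a major-seventh chord — the form found in Ab minor, not the diatonic iii (Cm). Borrowed into Ab major it is written bIIImaj7.

bIIImaj7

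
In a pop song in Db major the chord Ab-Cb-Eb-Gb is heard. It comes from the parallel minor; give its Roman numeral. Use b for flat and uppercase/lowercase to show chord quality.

Ab is scale degree 5 in Db major. Diatonically Db major has Ab (V) on that degree; Ab–Cb–Eb–Gb is instead the minor-seventh chord native to Db minor, so it takes the label v7.

v7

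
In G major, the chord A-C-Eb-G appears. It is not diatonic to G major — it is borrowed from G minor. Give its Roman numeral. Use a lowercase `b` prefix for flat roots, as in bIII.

A is scale degree 2 in G major. A–C–Eb–G is a half-diminished-seventh chord — the form found in G minor, not the diatonic ii (Am). Borrowed into G major it is written iiø7.

iiø7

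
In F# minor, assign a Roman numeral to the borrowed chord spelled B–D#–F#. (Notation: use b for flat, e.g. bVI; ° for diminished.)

IV

B is scale degree 4 in F# minor. Diatonically F# minor has Bm (iv) on that degree; B–D#–F# is instead the major chord native to F# major, so it takes the label IV.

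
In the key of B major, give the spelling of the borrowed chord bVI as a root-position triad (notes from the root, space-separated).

The root of bVI is the lowered 6th degree: G# becomes G. Building the major chord from the parallel minor on G: G–B–D.

G B D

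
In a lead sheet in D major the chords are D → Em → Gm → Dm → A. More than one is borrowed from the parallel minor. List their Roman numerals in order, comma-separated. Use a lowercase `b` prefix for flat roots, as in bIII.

In D major the diatonic chords are D, Em, F#m, G, A, Bm, C#dim. Of the given chords, D, Em and A are diatonic. But Gm (G–Bb–D) is foreign: the diatonic IV on degree 4 is G, whereas Gm comes from D minor. It is labeled iv. Dm (D–F–A) is not: scale degree 1 in D major carries D (I). In D minor the chord on that degree is Dm, so here it functions as i, borrowed from the parallel minor.

iv, i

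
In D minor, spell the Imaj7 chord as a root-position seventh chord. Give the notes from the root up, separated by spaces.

The root, D, is scale degree 1 — the same note in D minor and D major; only the chord quality changes. Building the major-seventh chord from the parallel major on D: D–F#–A–C#.

D F# A C#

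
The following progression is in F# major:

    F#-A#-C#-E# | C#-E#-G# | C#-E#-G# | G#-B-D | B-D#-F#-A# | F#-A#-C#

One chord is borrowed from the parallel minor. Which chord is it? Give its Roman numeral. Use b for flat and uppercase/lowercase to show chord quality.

ii°

In F# major the diatonic chords are F#, G#m, A#m, B, C#, D#m, E#dim. F#–A#–C#–E# = F#maj7, C#–E#–G# = C#, B–D#–F#–A# = Bmaj7 and F#–A#–C# = F# all belong to that set. But G#–B–D is foreign: the diatonic ii on degree 2 is G#m, whereas G#dim comes from F# minor. It is labeled ii°.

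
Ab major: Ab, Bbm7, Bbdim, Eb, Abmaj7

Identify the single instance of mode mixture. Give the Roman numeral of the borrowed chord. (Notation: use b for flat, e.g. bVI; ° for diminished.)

ii°

In Ab major the diatonic chords are Ab, Bbm, Cm, Db, Eb, Fm, Gdim. Ab, Bbm7, Eb and Abmaj7 are all diatonic. But Bbdim (Bb–Db–Fb) is foreign: the diatonic ii on degree 2 is Bbm, whereas Bbdim comes from Ab minor. It is labeled ii°.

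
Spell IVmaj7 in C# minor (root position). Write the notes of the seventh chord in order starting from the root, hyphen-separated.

The root, F#, is scale degree 4 — the same note in C# minor and C# major; only the chord quality changes. Stacking thirds in C# major on F# gives F#–A#–C#–E#.

F#-A#-C#-E#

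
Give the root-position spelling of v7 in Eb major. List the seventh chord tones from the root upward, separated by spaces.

The root, Bb, is scale degree 5 — the same note in Eb major and Eb minor; only the chord quality changes. Stacking thirds in Eb minor on Bb gives Bb–Db–F–Ab.

Bb Db F Ab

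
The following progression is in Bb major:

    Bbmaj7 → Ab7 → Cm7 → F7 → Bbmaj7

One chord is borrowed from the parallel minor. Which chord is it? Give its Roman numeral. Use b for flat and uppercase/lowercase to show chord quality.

bVII7

Bb major has the diatonic set Bb, Cm, Dm, Eb, F, Gm, Adim. Bbmaj7, Cm7 and F7 all belong to that set. But Ab7 (Ab–C–Eb–Gb) is foreign: the diatonic vii° on degree 7 is Adim, whereas Ab7 comes from Bb minor. It is labeled bVII7.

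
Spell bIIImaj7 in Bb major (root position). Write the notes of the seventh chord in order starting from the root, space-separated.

Db F Ab C

Scale degree 3 in Bb major is D. bIIImaj7 uses the lowered form, Db, taken from Bb minor. In Bb minor the chord on Db is Db–F–Ab–C.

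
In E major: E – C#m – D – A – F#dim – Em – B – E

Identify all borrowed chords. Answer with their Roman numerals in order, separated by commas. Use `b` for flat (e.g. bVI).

In E major the diatonic chords are E, F#m, G#m, A, B, C#m, D#dim. E, C#m, A and B are all diatonic. D (D–F#–A) is not: scale degree 7 in E major carries D#dim (vii°). In E minor the chord on that degree is D, so here it functions as bVII, borrowed from the parallel minor. F#dim (F#–A–C) doesn't fit — on degree 2 E major would have F#m (ii). F#dim is the degree-2 chord of E minor, so it is the borrowed ii°. Em (E–G–B) is not: scale degree 1 in E major carries E (I). In E minor the chord on that degree is Em, so here it functions as i, borrowed from the parallel minor.

bVII, ii°, i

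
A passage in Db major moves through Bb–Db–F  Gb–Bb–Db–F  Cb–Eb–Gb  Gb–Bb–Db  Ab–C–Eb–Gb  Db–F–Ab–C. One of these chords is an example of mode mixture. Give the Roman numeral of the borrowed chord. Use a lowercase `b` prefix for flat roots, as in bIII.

Db major has the diatonic set Db, Ebm, Fm, Gb, Ab, Bbm, Cdim. Of the given chords, Bb–Db–F = Bbm, Gb–Bb–Db–F = Gbmaj7, Gb–Bb–Db = Gb, Ab–C–Eb–Gb = Ab7 and Db–F–Ab–C = Dbmaj7 are diatonic. Cb–Eb–Gb is not: scale degree 7 in Db major carries Cdim (vii°). In Db minor the chord on that degree is Cb, so here it functions as bVII, borrowed from the parallel minor.

bVII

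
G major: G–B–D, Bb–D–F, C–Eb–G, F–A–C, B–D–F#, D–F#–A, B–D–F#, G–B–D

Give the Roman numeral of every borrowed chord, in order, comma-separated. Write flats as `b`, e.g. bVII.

bIII, iv, bVII

G major has the diatonic set G, Am, Bm, C, D, Em, F#dim. G–B–D = G, B–D–F# = Bm and D–F#–A = D all belong to that set. Bb–D–F doesn't fit — on degree 3 G major would have Bm (iii). Bb is the degree-3 chord of G minor, so it is the borrowed bIII. C–Eb–G is not: scale degree 4 in G major carries C (IV). In G minor the chord on that degree is Cm, so here it functions as iv, borrowed from the parallel minor. F–A–C doesn't fit — on degree 7 G major would have F#dim (vii°). F is the degree-7 chord of G minor, so it is the borrowed bVII.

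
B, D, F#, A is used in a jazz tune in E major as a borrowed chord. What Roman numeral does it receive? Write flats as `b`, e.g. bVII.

v7

B is scale degree 5 in E major. The diatonic chord on degree 5 would be B (V), but B–D–F#–A is the minor-seventh chord from E minor. As a borrowed chord it is labeled v7.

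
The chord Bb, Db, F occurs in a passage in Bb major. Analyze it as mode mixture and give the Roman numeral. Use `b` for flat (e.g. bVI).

i

The root Bb is the diatonic 1st degree of Bb major; the borrowing shows in the chord quality. Diatonically Bb major has Bb (I) on that degree; Bb–Db–F is instead the minor chord native to Bb minor, so it takes the label i.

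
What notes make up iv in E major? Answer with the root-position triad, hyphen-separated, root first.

iv is built on scale degree 4, which is A in both E major and its parallel. Building the minor chord from the parallel minor on A: A–C–E.

A-C-E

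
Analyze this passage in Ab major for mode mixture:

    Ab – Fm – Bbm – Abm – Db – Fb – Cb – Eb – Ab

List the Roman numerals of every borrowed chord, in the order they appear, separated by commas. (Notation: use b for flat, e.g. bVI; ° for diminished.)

Ab major has the diatonic set Ab, Bbm, Cm, Db, Eb, Fm, Gdim. Ab, Fm, Bbm, Db and Eb are all diatonic. Abm (Ab–Cb–Eb) is not: scale degree 1 in Ab major carries Ab (I). In Ab minor the chord on that degree is Abm, so here it functions as i, borrowed from the parallel minor. Fb (Fb–Ab–Cb) doesn't fit — on degree 6 Ab major would have Fm (vi). Fb is the degree-6 chord of Ab minor, so it is the borrowed bVI. Cb (Cb–Eb–Gb) doesn't fit — on degree 3 Ab major would have Cm (iii). Cb is the degree-3 chord of Ab minor, so it is the borrowed bIII.

i, bVI, bIII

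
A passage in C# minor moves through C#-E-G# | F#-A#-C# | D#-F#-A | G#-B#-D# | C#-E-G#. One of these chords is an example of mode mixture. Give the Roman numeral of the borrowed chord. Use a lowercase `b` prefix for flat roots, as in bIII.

IV

In C# minor (with V from harmonic minor) the diatonic chords are C#m, D#dim, E, F#m, G#, A, B. Of the given chords, C#–E–G# = C#m, D#–F#–A = D#dim and G#–B#–D# = G# are diatonic. F#–A#–C# is not: scale degree 4 in C# minor carries F#m (iv). In C# major the chord on that degree is F#, so here it functions as IV, borrowed from the parallel major.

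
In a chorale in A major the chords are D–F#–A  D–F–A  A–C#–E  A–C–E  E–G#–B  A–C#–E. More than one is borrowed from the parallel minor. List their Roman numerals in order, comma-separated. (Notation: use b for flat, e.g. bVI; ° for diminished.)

iv, i

In A major the diatonic chords are A, Bm, C#m, D, E, F#m, G#dim. D–F#–A = D, A–C#–E = A and E–G#–B = E are all diatonic. But D–F–A is foreign: the diatonic IV on degree 4 is D, whereas Dm comes from A minor. It is labeled iv. A–C–E is not: scale degree 1 in A major carries A (I). In A minor the chord on that degree is Am, so here it functions as i, borrowed from the parallel minor.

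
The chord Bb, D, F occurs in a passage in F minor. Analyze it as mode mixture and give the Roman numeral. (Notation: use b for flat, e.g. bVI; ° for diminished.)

IV

Bb is scale degree 4 in F minor. The diatonic chord on degree 4 would be Bbm (iv), but Bb–D–F is the major chord from F major. As a borrowed chord it is labeled IV.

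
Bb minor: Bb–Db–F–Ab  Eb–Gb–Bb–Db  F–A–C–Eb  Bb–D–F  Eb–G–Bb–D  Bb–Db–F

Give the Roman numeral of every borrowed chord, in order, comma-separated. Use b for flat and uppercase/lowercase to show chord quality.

I, IVmaj7

Bb minor has the diatonic set Bbm, Cdim, Db, Ebm, F, Gb, Ab (with V from harmonic minor). Bb–Db–F–Ab = Bbm7, Eb–Gb–Bb–Db = Ebm7, F–A–C–Eb = F7 and Bb–Db–F = Bbm are all diatonic. Bb–D–F doesn't fit — on degree 1 Bb minor would have Bbm (i). Bb is the degree-1 chord of Bb major, so it is the borrowed I. But Eb–G–Bb–D is foreign: the diatonic iv on degree 4 is Ebm, whereas Ebmaj7 comes from Bb major. It is labeled IVmaj7.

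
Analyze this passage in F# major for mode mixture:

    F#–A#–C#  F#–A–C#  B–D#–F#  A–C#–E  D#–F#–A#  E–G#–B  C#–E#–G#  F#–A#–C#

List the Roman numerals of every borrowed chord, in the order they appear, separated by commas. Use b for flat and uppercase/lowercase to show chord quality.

The diatonic triads in F# major are F#, G#m, A#m, B, C#, D#m, E#dim. F#–A#–C# = F#, B–D#–F# = B, D#–F#–A# = D#m and C#–E#–G# = C# all belong to that set. F#–A–C# is not: scale degree 1 in F# major carries F# (I). In F# minor the chord on that degree is F#m, so here it functions as i, borrowed from the parallel minor. A–C#–E is not: scale degree 3 in F# major carries A#m (iii). In F# minor the chord on that degree is A, so here it functions as bIII, borrowed from the parallel minor. E–G#–B doesn't fit — on degree 7 F# major would have E#dim (vii°). E is the degree-7 chord of F# minor, so it is the borrowed bVII.

i, bIII, bVII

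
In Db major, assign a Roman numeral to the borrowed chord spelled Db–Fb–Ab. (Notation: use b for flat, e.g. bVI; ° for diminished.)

Db is scale degree 1 in Db major. The diatonic chord on degree 1 would be Db (I), but Db–Fb–Ab is the minor chord from Db minor. As a borrowed chord it is labeled i.

i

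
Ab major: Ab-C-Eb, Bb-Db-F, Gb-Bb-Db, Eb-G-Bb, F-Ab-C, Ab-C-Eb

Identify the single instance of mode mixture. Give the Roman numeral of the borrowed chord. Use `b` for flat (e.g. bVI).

bVII

Ab major has the diatonic set Ab, Bbm, Cm, Db, Eb, Fm, Gdim. Of the given chords, Ab–C–Eb = Ab, Bb–Db–F = Bbm, Eb–G–Bb = Eb and F–Ab–C = Fm are diatonic. Gb–Bb–Db doesn't fit — on degree 7 Ab major would have Gdim (vii°). Gb is the degree-7 chord of Ab minor, so it is the borrowed bVII.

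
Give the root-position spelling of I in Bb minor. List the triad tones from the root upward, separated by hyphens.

I is built on scale degree 1, which is Bb in both Bb minor and its parallel. Stacking thirds in Bb major on Bb gives Bb–D–F.

Bb-D-F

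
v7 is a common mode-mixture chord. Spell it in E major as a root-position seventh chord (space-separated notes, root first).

B D F# A

v7 is built on scale degree 5, which is B in both E major and its parallel. In E minor the chord on B is B–D–F#–A.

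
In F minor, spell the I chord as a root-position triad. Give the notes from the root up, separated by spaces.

F A C

I is built on scale degree 1, which is F in both F minor and its parallel. In F major the chord on F is F–A–C.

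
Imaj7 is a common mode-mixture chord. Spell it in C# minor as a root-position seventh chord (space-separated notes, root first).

C# E# G# B#

Imaj7 is built on scale degree 1, which is C# in both C# minor and its parallel. Stacking thirds in C# major on C# gives C#–E#–G#–B#.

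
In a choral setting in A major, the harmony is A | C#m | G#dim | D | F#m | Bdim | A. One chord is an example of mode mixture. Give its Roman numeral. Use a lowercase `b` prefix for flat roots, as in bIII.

ii°

The diatonic triads in A major are A, Bm, C#m, D, E, F#m, G#dim. A, C#m, G#dim, D and F#m all belong to that set. But Bdim (B–D–F) is foreign: the diatonic ii on degree 2 is Bm, whereas Bdim comes from A minor. It is labeled ii°.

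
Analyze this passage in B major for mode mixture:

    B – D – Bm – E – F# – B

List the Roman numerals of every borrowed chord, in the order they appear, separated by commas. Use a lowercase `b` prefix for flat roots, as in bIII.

bIII, i

In B major the diatonic chords are B, C#m, D#m, E, F#, G#m, A#dim. B, E and F# all belong to that set. D (D–F#–A) is not: scale degree 3 in B major carries D#m (iii). In B minor the chord on that degree is D, so here it functions as bIII, borrowed from the parallel minor. But Bm (B–D–F#) is foreign: the diatonic I on degree 1 is B, whereas Bm comes from B minor. It is labeled i.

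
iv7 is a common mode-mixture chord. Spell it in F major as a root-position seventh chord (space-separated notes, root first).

iv7 is built on scale degree 4, which is Bb in both F major and its parallel. In F minor the chord on Bb is Bb–Db–F–Ab.

Bb Db F Ab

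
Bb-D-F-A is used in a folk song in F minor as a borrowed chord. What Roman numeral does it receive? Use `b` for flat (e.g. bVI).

The root Bb is the diatonic 4th degree of F minor; the borrowing shows in the chord quality. Diatonically F minor has Bbm (iv) on that degree; Bb–D–F–A is instead the major-seventh chord native to F major, so it takes the label IVmaj7.

IVmaj7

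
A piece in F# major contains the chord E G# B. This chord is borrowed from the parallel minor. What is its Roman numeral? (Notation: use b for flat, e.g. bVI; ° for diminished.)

The root E is the lowered 7th scale degree — diatonically F# major has E# there. E–G#–B is a major chord — the form found in F# minor, not the diatonic vii° (E#dim). Borrowed into F# major it is written bVII.

bVII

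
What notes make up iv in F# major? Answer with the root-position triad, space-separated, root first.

The root, B, is scale degree 4 — the same note in F# major and F# minor; only the chord quality changes. Building the minor chord from the parallel minor on B: B–D–F#.

B D F#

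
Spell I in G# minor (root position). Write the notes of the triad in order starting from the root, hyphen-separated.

The root, G#, is scale degree 1 — the same note in G# minor and G# major; only the chord quality changes. Building the major chord from the parallel major on G#: G#–B#–D#.

G#-B#-D#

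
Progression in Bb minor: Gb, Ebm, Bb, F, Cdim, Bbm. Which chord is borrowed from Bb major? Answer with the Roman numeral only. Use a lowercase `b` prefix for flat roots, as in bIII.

I

Bb minor has the diatonic set Bbm, Cdim, Db, Ebm, F, Gb, Ab (with V from harmonic minor). Gb, Ebm, F, Cdim and Bbm all belong to that set. But Bb (Bb–D–F) is foreign: the diatonic i on degree 1 is Bbm, whereas Bb comes from Bb major. It is labeled I.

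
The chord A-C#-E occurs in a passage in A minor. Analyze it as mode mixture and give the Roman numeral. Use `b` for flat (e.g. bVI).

The root A is the diatonic 1st degree of A minor; the borrowing shows in the chord quality. Diatonically A minor has Am (i) on that degree; A–C#–E is instead the major chord native to A major, so it takes the label I.

I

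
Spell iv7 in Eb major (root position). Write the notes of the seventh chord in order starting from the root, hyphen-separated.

The root, Ab, is scale degree 4 — the same note in Eb major and Eb minor; only the chord quality changes. Stacking thirds in Eb minor on Ab gives Ab–Cb–Eb–Gb.

Ab-Cb-Eb-Gb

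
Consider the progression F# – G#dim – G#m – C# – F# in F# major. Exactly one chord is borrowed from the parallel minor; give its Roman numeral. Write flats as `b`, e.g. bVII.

ii°

In F# major the diatonic chords are F#, G#m, A#m, B, C#, D#m, E#dim. Of the given chords, F#, G#m and C# are diatonic. G#dim (G#–B–D) is not: scale degree 2 in F# major carries G#m (ii). In F# minor the chord on that degree is G#dim, so here it functions as ii°, borrowed from the parallel minor.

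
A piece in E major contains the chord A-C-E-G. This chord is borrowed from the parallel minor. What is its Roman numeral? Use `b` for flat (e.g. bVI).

iv7

The root A is the diatonic 4th degree of E major; the borrowing shows in the chord quality. The diatonic chord on degree 4 would be A (IV), but A–C–E–G is the minor-seventh chord from E minor. As a borrowed chord it is labeled iv7.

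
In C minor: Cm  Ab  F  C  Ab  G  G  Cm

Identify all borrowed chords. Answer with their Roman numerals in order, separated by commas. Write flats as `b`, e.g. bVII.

IV, I

The diatonic triads in C minor (with V from harmonic minor) are Cm, Ddim, Eb, Fm, G, Ab, Bb. Cm, Ab and G all belong to that set. F (F–A–C) doesn't fit — on degree 4 C minor would have Fm (iv). F is the degree-4 chord of C major, so it is the borrowed IV. C (C–E–G) doesn't fit — on degree 1 C minor would have Cm (i). C is the degree-1 chord of C major, so it is the borrowed I.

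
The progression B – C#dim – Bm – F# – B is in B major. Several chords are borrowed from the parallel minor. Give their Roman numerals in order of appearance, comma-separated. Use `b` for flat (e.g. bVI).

ii°, i

B major has the diatonic set B, C#m, D#m, E, F#, G#m, A#dim. Of the given chords, B and F# are diatonic. C#dim (C#–E–G) is not: scale degree 2 in B major carries C#m (ii). In B minor the chord on that degree is C#dim, so here it functions as ii°, borrowed from the parallel minor. But Bm (B–D–F#) is foreign: the diatonic I on degree 1 is B, whereas Bm comes from B minor. It is labeled i.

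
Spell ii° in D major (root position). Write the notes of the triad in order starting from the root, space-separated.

The root, E, is scale degree 2 — the same note in D major and D minor; only the chord quality changes. Stacking thirds in D minor on E gives E–G–Bb.

E G Bb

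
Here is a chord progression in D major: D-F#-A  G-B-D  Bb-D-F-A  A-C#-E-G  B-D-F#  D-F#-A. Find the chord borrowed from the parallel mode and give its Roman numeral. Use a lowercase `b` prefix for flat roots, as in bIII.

bVImaj7

In D major the diatonic chords are D, Em, F#m, G, A, Bm, C#dim. D–F#–A = D, G–B–D = G, A–C#–E–G = A7 and B–D–F# = Bm all belong to that set. Bb–D–F–A doesn't fit — on degree 6 D major would have Bm (vi). Bbmaj7 is the degree-6 chord of D minor, so it is the borrowed bVImaj7.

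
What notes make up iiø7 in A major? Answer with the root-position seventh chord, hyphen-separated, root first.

B-D-F-A

iiø7 is built on scale degree 2, which is B in both A major and its parallel. Building the half-diminished-seventh chord from the parallel minor on B: B–D–F–A.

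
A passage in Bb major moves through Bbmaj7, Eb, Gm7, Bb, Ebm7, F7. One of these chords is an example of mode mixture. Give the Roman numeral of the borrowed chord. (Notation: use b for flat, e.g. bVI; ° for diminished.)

Bb major has the diatonic set Bb, Cm, Dm, Eb, F, Gm, Adim. Bbmaj7, Eb, Gm7, Bb and F7 all belong to that set. Ebm7 (Eb–Gb–Bb–Db) doesn't fit — on degree 4 Bb major would have Eb (IV). Ebm7 is the degree-4 chord of Bb minor, so it is the borrowed iv7.

iv7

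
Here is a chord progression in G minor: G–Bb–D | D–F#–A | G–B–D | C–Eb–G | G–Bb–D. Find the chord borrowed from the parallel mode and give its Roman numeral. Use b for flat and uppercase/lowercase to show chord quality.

I

In G minor (with V from harmonic minor) the diatonic chords are Gm, Adim, Bb, Cm, D, Eb, F. G–Bb–D = Gm, D–F#–A = D and C–Eb–G = Cm are all diatonic. But G–B–D is foreign: the diatonic i on degree 1 is Gm, whereas G comes from G major. It is labeled I.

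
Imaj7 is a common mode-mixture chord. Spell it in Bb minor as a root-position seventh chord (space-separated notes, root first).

Imaj7 is built on scale degree 1, which is Bb in both Bb minor and its parallel. Building the major-seventh chord from the parallel major on Bb: Bb–D–F–A.

Bb D F A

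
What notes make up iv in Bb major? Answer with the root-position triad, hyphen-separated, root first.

Eb-Gb-Bb

The root, Eb, is scale degree 4 — the same note in Bb major and Bb minor; only the chord quality changes. Stacking thirds in Bb minor on Eb gives Eb–Gb–Bb.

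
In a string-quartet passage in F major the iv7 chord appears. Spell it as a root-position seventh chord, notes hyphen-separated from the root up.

iv7 is built on scale degree 4, which is Bb in both F major and its parallel. Building the minor-seventh chord from the parallel minor on Bb: Bb–Db–F–Ab.

Bb-Db-F-Ab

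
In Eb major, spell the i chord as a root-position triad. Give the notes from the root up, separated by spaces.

Eb Gb Bb

i is built on scale degree 1, which is Eb in both Eb major and its parallel. In Eb minor the chord on Eb is Eb–Gb–Bb.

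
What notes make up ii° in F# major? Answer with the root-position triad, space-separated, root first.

The root, G#, is scale degree 2 — the same note in F# major and F# minor; only the chord quality changes. In F# minor the chord on G# is G#–B–D.

G# B D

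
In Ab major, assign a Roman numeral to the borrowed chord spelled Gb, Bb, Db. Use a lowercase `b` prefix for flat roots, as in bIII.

bVII

The root Gb is the lowered 7th scale degree — diatonically Ab major has G there. Gb–Bb–Db is a major chord — the form found in Ab minor, not the diatonic vii° (Gdim). Borrowed into Ab major it is written bVII.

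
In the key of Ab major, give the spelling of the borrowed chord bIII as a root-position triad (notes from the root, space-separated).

Cb Eb Gb

The root of bIII is the lowered 3rd degree: C becomes Cb. In Ab minor the chord on Cb is Cb–Eb–Gb.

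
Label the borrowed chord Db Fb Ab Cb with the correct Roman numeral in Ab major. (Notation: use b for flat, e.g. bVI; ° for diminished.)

iv7

Db is scale degree 4 in Ab major. Diatonically Ab major has Db (IV) on that degree; Db–Fb–Ab–Cb is instead the minor-seventh chord native to Ab minor, so it takes the label iv7.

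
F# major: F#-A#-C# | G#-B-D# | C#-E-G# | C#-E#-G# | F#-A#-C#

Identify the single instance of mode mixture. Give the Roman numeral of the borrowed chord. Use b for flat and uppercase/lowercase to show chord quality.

F# major has the diatonic set F#, G#m, A#m, B, C#, D#m, E#dim. Of the given chords, F#–A#–C# = F#, G#–B–D# = G#m and C#–E#–G# = C# are diatonic. But C#–E–G# is foreign: the diatonic V on degree 5 is C#, whereas C#m comes from F# minor. It is labeled v.

v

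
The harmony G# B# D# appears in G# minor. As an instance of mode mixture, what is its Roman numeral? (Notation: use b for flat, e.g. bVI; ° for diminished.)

I

G# is scale degree 1 in G# minor. G#–B#–D# is a major chord — the form found in G# major, not the diatonic i (G#m). Borrowed into G# minor it is written I.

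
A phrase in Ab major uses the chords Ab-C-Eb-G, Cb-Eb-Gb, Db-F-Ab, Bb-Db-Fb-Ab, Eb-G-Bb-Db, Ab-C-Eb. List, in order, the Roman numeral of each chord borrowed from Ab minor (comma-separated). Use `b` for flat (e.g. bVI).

Ab major has the diatonic set Ab, Bbm, Cm, Db, Eb, Fm, Gdim. Ab–C–Eb–G = Abmaj7, Db–F–Ab = Db, Eb–G–Bb–Db = Eb7 and Ab–C–Eb = Ab all belong to that set. Cb–Eb–Gb doesn't fit — on degree 3 Ab major would have Cm (iii). Cb is the degree-3 chord of Ab minor, so it is the borrowed bIII. Bb–Db–Fb–Ab is not: scale degree 2 in Ab major carries Bbm (ii). In Ab minor the chord on that degree is Bbm7b5, so here it functions as iiø7, borrowed from the parallel minor.

bIII, iiø7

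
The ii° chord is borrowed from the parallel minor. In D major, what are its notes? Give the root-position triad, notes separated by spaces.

E G Bb

The root, E, is scale degree 2 — the same note in D major and D minor; only the chord quality changes. Stacking thirds in D minor on E gives E–G–Bb.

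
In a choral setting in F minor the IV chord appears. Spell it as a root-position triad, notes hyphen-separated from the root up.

Bb-D-F

The root, Bb, is scale degree 4 — the same note in F minor and F major; only the chord quality changes. Building the major chord from the parallel major on Bb: Bb–D–F.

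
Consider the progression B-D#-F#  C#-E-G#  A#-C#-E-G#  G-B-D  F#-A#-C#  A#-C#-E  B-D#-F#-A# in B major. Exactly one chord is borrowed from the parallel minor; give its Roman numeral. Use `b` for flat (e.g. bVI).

In B major the diatonic chords are B, C#m, D#m, E, F#, G#m, A#dim. B–D#–F# = B, C#–E–G# = C#m, A#–C#–E–G# = A#m7b5, F#–A#–C# = F#, A#–C#–E = A#dim and B–D#–F#–A# = Bmaj7 are all diatonic. G–B–D doesn't fit — on degree 6 B major would have G#m (vi). G is the degree-6 chord of B minor, so it is the borrowed bVI.

bVI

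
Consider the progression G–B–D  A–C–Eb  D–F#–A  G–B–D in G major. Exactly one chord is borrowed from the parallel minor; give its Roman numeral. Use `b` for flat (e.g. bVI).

ii°

The diatonic triads in G major are G, Am, Bm, C, D, Em, F#dim. G–B–D = G and D–F#–A = D are both diatonic. But A–C–Eb is foreign: the diatonic ii on degree 2 is Am, whereas Adim comes from G minor. It is labeled ii°.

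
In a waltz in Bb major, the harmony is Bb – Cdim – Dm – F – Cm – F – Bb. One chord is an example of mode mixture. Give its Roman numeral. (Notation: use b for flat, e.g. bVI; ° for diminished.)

ii°

The diatonic triads in Bb major are Bb, Cm, Dm, Eb, F, Gm, Adim. Of the given chords, Bb, Dm, F and Cm are diatonic. Cdim (C–Eb–Gb) is not: scale degree 2 in Bb major carries Cm (ii). In Bb minor the chord on that degree is Cdim, so here it functions as ii°, borrowed from the parallel minor.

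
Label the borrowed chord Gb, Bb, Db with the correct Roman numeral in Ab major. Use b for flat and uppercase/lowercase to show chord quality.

bVII

The root Gb is the lowered 7th scale degree — diatonically Ab major has G there. Diatonically Ab major has Gdim (vii°) on that degree; Gb–Bb–Db is instead the major chord native to Ab minor, so it takes the label bVII.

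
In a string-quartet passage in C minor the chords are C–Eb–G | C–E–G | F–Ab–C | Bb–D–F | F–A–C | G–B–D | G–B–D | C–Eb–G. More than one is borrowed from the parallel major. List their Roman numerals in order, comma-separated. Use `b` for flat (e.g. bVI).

In C minor (with V from harmonic minor) the diatonic chords are Cm, Ddim, Eb, Fm, G, Ab, Bb. C–Eb–G = Cm, F–Ab–C = Fm, Bb–D–F = Bb and G–B–D = G all belong to that set. C–E–G is not: scale degree 1 in C minor carries Cm (i). In C major the chord on that degree is C, so here it functions as I, borrowed from the parallel major. But F–A–C is foreign: the diatonic iv on degree 4 is Fm, whereas F comes from C major. It is labeled IV.

I, IV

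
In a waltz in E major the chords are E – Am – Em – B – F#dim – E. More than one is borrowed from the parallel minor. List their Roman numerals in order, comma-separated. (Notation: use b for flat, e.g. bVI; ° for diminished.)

The diatonic triads in E major are E, F#m, G#m, A, B, C#m, D#dim. Of the given chords, E and B are diatonic. Am (A–C–E) is not: scale degree 4 in E major carries A (IV). In E minor the chord on that degree is Am, so here it functions as iv, borrowed from the parallel minor. But Em (E–G–B) is foreign: the diatonic I on degree 1 is E, whereas Em comes from E minor. It is labeled i. F#dim (F#–A–C) is not: scale degree 2 in E major carries F#m (ii). In E minor the chord on that degree is F#dim, so here it functions as ii°, borrowed from the parallel minor.

iv, i, ii°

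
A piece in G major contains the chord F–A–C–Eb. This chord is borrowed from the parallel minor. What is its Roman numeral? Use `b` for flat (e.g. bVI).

bVII7

The root F is the lowered 7th scale degree — diatonically G major has F# there. The diatonic chord on degree 7 would be F#dim (vii°), but F–A–C–Eb is the dominant-seventh chord from G minor. As a borrowed chord it is labeled bVII7.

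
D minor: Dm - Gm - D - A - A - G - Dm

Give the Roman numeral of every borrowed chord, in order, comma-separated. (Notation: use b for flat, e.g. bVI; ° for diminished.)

In D minor (with V from harmonic minor) the diatonic chords are Dm, Edim, F, Gm, A, Bb, C. Dm, Gm and A are all diatonic. D (D–F#–A) doesn't fit — on degree 1 D minor would have Dm (i). D is the degree-1 chord of D major, so it is the borrowed I. But G (G–B–D) is foreign: the diatonic iv on degree 4 is Gm, whereas G comes from D major. It is labeled IV.

I, IV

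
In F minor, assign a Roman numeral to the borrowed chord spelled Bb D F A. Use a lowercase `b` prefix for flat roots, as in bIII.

IVmaj7

Bb is scale degree 4 in F minor. The diatonic chord on degree 4 would be Bbm (iv), but Bb–D–F–A is the major-seventh chord from F major. As a borrowed chord it is labeled IVmaj7.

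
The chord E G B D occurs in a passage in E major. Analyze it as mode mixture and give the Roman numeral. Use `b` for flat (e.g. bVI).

The root E is the diatonic 1st degree of E major; the borrowing shows in the chord quality. E–G–B–D is a minor-seventh chord — the form found in E minor, not the diatonic I (E). Borrowed into E major it is written i7.

i7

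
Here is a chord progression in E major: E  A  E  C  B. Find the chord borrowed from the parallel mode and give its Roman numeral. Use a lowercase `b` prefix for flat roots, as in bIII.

The diatonic triads in E major are E, F#m, G#m, A, B, C#m, D#dim. E, A and B all belong to that set. C (C–E–G) doesn't fit — on degree 6 E major would have C#m (vi). C is the degree-6 chord of E minor, so it is the borrowed bVI.

bVI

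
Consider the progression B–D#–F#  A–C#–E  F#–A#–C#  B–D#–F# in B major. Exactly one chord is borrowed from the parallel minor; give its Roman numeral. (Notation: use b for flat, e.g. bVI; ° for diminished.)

In B major the diatonic chords are B, C#m, D#m, E, F#, G#m, A#dim. Of the given chords, B–D#–F# = B and F#–A#–C# = F# are diatonic. But A–C#–E is foreign: the diatonic vii° on degree 7 is A#dim, whereas A comes from B minor. It is labeled bVII.

bVII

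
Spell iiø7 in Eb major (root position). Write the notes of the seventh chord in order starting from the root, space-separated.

iiø7 is built on scale degree 2, which is F in both Eb major and its parallel. In Eb minor the chord on F is F–Ab–Cb–Eb.

F Ab Cb Eb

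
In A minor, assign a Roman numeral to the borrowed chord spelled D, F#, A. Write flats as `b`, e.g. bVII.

D is scale degree 4 in A minor. The diatonic chord on degree 4 would be Dm (iv), but D–F#–A is the major chord from A major. As a borrowed chord it is labeled IV.

IV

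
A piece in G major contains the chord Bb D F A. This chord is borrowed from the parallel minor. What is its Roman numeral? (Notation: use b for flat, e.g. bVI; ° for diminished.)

The root Bb is the lowered 3rd scale degree — diatonically G major has B there. Diatonically G major has Bm (iii) on that degree; Bb–D–F–A is instead the major-seventh chord native to G minor, so it takes the label bIIImaj7.

bIIImaj7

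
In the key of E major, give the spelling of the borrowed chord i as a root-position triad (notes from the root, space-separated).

E G B

i is built on scale degree 1, which is E in both E major and its parallel. In E minor the chord on E is E–G–B.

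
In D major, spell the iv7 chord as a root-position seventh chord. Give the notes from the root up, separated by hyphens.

The root, G, is scale degree 4 — the same note in D major and D minor; only the chord quality changes. Building the minor-seventh chord from the parallel minor on G: G–Bb–D–F.

G-Bb-D-F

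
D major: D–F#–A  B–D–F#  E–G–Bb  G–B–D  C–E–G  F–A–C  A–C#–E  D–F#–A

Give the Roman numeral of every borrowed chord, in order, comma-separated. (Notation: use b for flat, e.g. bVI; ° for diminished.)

The diatonic triads in D major are D, Em, F#m, G, A, Bm, C#dim. D–F#–A = D, B–D–F# = Bm, G–B–D = G and A–C#–E = A are all diatonic. E–G–Bb doesn't fit — on degree 2 D major would have Em (ii). Edim is the degree-2 chord of D minor, so it is the borrowed ii°. But C–E–G is foreign: the diatonic vii° on degree 7 is C#dim, whereas C comes from D minor. It is labeled bVII. But F–A–C is foreign: the diatonic iii on degree 3 is F#m, whereas F comes from D minor. It is labeled bIII.

ii°, bVII, bIII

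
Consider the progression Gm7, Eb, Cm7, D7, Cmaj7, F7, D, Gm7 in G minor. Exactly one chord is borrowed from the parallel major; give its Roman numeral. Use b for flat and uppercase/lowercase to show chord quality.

IVmaj7

G minor has the diatonic set Gm, Adim, Bb, Cm, D, Eb, F (with V from harmonic minor). Of the given chords, Gm7, Eb, Cm7, D7, F7 and D are diatonic. But Cmaj7 (C–E–G–B) is foreign: the diatonic iv on degree 4 is Cm, whereas Cmaj7 comes from G major. It is labeled IVmaj7.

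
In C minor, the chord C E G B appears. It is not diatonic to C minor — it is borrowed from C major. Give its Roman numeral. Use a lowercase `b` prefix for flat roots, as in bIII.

Imaj7

The root C is the diatonic 1st degree of C minor; the borrowing shows in the chord quality. Diatonically C minor has Cm (i) on that degree; C–E–G–B is instead the major-seventh chord native to C major, so it takes the label Imaj7.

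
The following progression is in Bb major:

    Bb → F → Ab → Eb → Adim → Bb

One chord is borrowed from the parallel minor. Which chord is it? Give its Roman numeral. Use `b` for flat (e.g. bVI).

bVII

The diatonic triads in Bb major are Bb, Cm, Dm, Eb, F, Gm, Adim. Bb, F, Eb and Adim all belong to that set. Ab (Ab–C–Eb) is not: scale degree 7 in Bb major carries Adim (vii°). In Bb minor the chord on that degree is Ab, so here it functions as bVII, borrowed from the parallel minor.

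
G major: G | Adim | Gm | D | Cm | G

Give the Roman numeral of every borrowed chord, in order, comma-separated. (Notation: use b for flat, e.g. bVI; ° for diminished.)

ii°, i, iv

The diatonic triads in G major are G, Am, Bm, C, D, Em, F#dim. G and D are both diatonic. But Adim (A–C–Eb) is foreign: the diatonic ii on degree 2 is Am, whereas Adim comes from G minor. It is labeled ii°. But Gm (G–Bb–D) is foreign: the diatonic I on degree 1 is G, whereas Gm comes from G minor. It is labeled i. Cm (C–Eb–G) doesn't fit — on degree 4 G major would have C (IV). Cm is the degree-4 chord of G minor, so it is the borrowed iv.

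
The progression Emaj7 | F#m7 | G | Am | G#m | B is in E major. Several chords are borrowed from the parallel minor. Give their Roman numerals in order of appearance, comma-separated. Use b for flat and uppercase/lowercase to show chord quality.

The diatonic triads in E major are E, F#m, G#m, A, B, C#m, D#dim. Emaj7, F#m7, G#m and B are all diatonic. G (G–B–D) is not: scale degree 3 in E major carries G#m (iii). In E minor the chord on that degree is G, so here it functions as bIII, borrowed from the parallel minor. Am (A–C–E) is not: scale degree 4 in E major carries A (IV). In E minor the chord on that degree is Am, so here it functions as iv, borrowed from the parallel minor.

bIII, iv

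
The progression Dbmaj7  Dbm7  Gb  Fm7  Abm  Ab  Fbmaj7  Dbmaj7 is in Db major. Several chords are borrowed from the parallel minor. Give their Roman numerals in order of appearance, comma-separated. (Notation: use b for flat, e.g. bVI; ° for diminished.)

i7, v, bIIImaj7

Db major has the diatonic set Db, Ebm, Fm, Gb, Ab, Bbm, Cdim. Dbmaj7, Gb, Fm7 and Ab all belong to that set. But Dbm7 (Db–Fb–Ab–Cb) is foreign: the diatonic I on degree 1 is Db, whereas Dbm7 comes from Db minor. It is labeled i7. But Abm (Ab–Cb–Eb) is foreign: the diatonic V on degree 5 is Ab, whereas Abm comes from Db minor. It is labeled v. But Fbmaj7 (Fb–Ab–Cb–Eb) is foreign: the diatonic iii on degree 3 is Fm, whereas Fbmaj7 comes from Db minor. It is labeled bIIImaj7.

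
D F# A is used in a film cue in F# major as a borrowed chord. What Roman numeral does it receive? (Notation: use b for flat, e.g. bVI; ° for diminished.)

D is the lowered form of scale degree 6 in F# major (the diatonic degree 6 is D#). D–F#–A is a major chord — the form found in F# minor, not the diatonic vi (D#m). Borrowed into F# major it is written bVI.

bVI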